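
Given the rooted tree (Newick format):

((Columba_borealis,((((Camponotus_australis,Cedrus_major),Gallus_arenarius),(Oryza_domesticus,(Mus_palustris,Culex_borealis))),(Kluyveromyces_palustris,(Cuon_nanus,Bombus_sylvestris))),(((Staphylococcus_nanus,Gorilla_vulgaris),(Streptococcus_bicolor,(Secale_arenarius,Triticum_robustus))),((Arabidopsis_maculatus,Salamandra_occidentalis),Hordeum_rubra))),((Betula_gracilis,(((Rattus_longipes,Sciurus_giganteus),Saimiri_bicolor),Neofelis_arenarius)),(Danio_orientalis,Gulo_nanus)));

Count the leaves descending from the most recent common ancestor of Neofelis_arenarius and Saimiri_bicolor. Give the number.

The MRCA of Neofelis_arenarius and Saimiri_bicolor is the node subtending (((Rattus_longipes,Sciurus_giganteus),Saimiri_bicolor),Neofelis_arenarius).
That clade contains 4 terminal taxa: Neofelis_arenarius, Rattus_longipes, Saimiri_bicolor, Sciurus_giganteus.

4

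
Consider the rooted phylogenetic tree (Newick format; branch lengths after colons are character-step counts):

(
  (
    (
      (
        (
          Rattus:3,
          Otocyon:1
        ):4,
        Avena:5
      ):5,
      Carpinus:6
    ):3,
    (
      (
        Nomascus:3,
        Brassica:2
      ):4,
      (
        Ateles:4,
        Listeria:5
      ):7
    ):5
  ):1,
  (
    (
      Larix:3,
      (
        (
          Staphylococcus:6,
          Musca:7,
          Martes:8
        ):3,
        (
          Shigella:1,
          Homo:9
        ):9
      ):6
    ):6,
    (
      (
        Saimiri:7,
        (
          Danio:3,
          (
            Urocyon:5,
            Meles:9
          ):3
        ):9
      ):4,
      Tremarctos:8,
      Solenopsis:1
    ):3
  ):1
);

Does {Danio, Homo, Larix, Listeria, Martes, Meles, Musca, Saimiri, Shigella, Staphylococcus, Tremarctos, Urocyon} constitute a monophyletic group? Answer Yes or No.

No

The MRCA of the listed taxa is the root, so the smallest clade containing them is the whole tree.
That clade also contains Ateles, Avena, Brassica, Carpinus, Nomascus, Otocyon, Rattus, Solenopsis, which are not in the proposed group, so the group is not monophyletic.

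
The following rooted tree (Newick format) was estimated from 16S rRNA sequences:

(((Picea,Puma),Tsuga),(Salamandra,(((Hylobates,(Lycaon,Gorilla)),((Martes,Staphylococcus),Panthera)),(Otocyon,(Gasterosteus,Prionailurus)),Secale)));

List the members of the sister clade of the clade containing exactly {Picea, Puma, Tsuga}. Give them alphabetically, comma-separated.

Gasterosteus, Gorilla, Hylobates, Lycaon, Martes, Otocyon, Panthera, Prionailurus, Salamandra, Secale, Staphylococcus

The clade containing exactly {Picea, Puma, Tsuga} attaches directly to the root of the tree.
The other lineage descending from that same node — the sister group — is (Salamandra,(((Hylobates,(Lycaon,Gorilla)),((Martes,Staphylococcus),Panthera)),(Otocyon,(Gasterosteus,Prionailurus)),Secale)); its 11 tips in alphabetical order are the answer.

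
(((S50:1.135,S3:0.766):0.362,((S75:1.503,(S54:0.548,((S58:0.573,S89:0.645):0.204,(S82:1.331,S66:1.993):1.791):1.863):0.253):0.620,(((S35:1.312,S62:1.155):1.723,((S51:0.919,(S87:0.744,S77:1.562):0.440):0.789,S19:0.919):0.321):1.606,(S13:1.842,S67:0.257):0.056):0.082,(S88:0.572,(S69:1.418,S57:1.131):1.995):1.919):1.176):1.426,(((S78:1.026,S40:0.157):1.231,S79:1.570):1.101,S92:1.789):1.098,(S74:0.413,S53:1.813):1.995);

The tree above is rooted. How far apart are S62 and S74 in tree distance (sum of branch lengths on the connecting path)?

9.576

The path runs S62 → … → MRCA → … → S74; the MRCA is the root of the tree.
Branch lengths along that path: 1.155 + 1.723 + 1.606 + 0.082 + 1.176 + 1.426 + 1.995 + 0.413 = 9.576.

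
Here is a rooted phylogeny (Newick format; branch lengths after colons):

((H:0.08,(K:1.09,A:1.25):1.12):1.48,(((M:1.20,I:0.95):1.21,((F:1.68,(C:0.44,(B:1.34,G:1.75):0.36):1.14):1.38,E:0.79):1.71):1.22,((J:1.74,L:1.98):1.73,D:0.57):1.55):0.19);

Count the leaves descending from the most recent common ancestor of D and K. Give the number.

The MRCA of D and K is the root, so the clade is the entire tree.
That clade contains 13 terminal taxa: A, B, C, D, E, F, G, H, I, J, K, L, M.

13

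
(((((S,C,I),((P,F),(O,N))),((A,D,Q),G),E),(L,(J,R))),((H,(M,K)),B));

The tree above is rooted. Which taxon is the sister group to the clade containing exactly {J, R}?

The clade containing exactly {J, R} attaches to the tree at the node subtending (L,(J,R)).
The other lineage descending from that same node — the sister group — is the single tip L.

L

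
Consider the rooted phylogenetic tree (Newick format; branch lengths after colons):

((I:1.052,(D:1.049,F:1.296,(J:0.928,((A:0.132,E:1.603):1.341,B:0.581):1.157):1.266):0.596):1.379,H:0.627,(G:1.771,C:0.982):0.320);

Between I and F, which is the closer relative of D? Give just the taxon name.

F

The MRCA of D and F subtends (D,F,(J,((A,E),B))) (6 taxa).
The MRCA of D and I subtends (I,(D,F,(J,((A,E),B)))) (7 taxa).
The first is nested inside the second, so D shares a more recent common ancestor with F.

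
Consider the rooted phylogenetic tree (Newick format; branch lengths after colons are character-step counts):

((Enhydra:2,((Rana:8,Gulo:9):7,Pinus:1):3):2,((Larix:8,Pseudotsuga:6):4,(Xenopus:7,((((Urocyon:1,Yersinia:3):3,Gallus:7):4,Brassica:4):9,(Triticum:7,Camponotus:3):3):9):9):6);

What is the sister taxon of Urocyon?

Yersinia

Urocyon attaches to the tree at the node subtending (Urocyon,Yersinia).
The other lineage descending from that same node — the sister group — is the single tip Yersinia.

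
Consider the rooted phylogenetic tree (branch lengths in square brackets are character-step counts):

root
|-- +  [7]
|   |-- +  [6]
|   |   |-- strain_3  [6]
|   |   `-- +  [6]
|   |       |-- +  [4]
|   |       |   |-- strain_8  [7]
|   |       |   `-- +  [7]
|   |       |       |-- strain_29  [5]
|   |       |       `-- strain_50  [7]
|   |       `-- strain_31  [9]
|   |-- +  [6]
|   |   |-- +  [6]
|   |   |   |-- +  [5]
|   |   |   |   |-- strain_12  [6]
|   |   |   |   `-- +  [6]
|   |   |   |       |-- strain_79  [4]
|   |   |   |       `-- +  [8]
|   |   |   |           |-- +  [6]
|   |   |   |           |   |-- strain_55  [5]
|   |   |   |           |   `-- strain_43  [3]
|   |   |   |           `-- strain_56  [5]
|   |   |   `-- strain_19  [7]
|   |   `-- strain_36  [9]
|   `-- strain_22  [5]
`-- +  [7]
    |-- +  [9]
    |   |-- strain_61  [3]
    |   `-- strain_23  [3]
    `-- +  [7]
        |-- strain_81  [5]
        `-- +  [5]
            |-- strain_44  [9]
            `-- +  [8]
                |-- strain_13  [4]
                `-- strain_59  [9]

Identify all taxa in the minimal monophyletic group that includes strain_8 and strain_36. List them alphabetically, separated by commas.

Tracing strain_8: it sits inside (strain_8,(strain_29,strain_50)).
Tracing strain_36: it sits inside (((strain_12,(strain_79,((strain_55,strain_43),strain_56))),strain_19),strain_36).
The smallest clade enclosing both is ((strain_3,((strain_8,(strain_29,strain_50)),strain_31)),(((strain_12,(strain_79,((strain_55,strain_43),strain_56))),strain_19),strain_36),strain_22); the answer is its 13 terminal taxa in alphabetical order.

strain_12, strain_19, strain_22, strain_29, strain_3, strain_31, strain_36, strain_43, strain_50, strain_55, strain_56, strain_79, strain_8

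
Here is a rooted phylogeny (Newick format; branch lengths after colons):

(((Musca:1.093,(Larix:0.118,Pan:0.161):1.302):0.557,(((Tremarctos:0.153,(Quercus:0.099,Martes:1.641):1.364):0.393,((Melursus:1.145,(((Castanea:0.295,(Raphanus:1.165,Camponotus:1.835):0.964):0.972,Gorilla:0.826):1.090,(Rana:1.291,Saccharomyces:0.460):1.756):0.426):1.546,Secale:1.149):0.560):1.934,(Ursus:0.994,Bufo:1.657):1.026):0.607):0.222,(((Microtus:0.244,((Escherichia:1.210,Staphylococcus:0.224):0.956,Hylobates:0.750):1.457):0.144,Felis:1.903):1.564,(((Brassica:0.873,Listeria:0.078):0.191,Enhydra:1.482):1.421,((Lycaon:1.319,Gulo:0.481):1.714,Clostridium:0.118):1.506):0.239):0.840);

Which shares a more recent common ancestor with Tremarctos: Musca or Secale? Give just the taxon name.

The MRCA of Tremarctos and Secale subtends ((Tremarctos,(Quercus,Martes)),((Melursus,(((Castanea,(Raphanus,Camponotus)),Gorilla),(Rana,Saccharomyces))),Secale)) (11 taxa).
The MRCA of Tremarctos and Musca subtends ((Musca,(Larix,Pan)),(((Tremarctos,(Quercus,Martes)),((Melursus,(((Castanea,(Raphanus,Camponotus)),Gorilla),(Rana,Saccharomyces))),Secale)),(Ursus,Bufo))) (16 taxa).
The first is nested inside the second, so Tremarctos shares a more recent common ancestor with Secale.

Secale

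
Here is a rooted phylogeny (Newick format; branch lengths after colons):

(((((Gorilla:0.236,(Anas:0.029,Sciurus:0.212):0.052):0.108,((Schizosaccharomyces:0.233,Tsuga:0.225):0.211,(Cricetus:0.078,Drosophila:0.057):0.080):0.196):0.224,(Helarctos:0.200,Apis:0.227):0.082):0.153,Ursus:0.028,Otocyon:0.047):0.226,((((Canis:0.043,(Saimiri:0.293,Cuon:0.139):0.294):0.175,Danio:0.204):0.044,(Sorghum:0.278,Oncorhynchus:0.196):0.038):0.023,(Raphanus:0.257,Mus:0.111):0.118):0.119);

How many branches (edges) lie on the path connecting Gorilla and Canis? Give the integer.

10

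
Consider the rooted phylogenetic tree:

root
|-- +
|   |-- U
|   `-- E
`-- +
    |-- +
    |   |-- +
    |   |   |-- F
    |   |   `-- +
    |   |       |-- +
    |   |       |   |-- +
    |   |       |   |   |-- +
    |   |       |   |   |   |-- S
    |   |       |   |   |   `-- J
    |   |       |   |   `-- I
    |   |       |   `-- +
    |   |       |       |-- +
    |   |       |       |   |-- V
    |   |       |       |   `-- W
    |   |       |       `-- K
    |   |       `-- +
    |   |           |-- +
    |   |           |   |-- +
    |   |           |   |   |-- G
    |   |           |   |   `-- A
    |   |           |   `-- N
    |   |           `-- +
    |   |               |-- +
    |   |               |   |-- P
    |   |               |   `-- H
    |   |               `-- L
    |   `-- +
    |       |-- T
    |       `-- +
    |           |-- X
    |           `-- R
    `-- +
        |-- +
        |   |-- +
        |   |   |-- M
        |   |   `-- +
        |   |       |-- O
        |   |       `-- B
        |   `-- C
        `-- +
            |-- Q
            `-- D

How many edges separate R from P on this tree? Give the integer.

9

The MRCA of R and P is the node subtending ((F,((((S,J),I),((V,W),K)),(((G,A),N),((P,H),L)))),(T,(X,R))).
From R up to that node: 3 branches. From P up to the same node: 6 branches. Total: 3 + 6 = 9.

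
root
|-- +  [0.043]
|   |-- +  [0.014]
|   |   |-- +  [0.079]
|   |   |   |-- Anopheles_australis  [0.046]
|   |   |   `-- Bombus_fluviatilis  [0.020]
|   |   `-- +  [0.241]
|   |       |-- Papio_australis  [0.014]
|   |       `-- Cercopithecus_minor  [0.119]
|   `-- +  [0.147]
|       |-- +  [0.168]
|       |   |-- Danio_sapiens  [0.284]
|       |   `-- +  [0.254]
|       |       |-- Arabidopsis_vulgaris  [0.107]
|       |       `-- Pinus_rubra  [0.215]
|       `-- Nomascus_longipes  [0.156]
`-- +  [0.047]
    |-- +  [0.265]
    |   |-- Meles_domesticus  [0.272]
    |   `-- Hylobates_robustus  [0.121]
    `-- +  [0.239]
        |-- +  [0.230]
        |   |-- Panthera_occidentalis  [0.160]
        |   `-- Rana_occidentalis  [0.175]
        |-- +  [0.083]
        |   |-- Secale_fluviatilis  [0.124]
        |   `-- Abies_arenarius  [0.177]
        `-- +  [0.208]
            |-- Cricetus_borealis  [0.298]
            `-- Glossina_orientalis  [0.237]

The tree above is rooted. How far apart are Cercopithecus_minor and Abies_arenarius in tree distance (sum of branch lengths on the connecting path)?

The path runs Cercopithecus_minor → … → MRCA → … → Abies_arenarius; the MRCA is the root of the tree.
Branch lengths along that path: 0.119 + 0.241 + 0.014 + 0.043 + 0.047 + 0.239 + 0.083 + 0.177 = 0.963.

0.963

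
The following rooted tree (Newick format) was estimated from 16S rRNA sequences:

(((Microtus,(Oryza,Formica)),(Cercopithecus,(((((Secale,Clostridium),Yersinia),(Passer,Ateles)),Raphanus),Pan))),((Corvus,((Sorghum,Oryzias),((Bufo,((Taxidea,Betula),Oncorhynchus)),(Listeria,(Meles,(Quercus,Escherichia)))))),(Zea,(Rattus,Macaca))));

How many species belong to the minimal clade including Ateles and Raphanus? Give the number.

6

The MRCA of Ateles and Raphanus is the node subtending ((((Secale,Clostridium),Yersinia),(Passer,Ateles)),Raphanus).
That clade contains 6 terminal taxa: Ateles, Clostridium, Passer, Raphanus, Secale, Yersinia.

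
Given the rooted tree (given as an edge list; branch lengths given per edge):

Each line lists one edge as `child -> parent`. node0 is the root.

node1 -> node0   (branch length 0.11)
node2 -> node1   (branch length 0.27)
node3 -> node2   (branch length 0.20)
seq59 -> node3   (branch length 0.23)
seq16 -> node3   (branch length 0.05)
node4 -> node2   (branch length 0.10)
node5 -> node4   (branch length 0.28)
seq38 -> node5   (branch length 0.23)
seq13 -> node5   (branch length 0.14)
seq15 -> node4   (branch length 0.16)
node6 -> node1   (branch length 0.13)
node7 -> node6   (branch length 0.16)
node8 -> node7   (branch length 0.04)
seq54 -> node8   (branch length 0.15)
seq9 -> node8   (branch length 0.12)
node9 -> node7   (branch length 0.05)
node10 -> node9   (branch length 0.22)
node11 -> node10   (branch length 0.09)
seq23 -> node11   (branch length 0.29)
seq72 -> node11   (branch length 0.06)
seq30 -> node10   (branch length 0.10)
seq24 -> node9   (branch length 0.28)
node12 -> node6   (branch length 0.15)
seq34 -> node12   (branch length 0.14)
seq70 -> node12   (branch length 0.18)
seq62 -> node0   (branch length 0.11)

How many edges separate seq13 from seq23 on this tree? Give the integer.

10

The MRCA of seq13 and seq23 is the node subtending (((seq59,seq16),((seq38,seq13),seq15)),(((seq54,seq9),(((seq23,seq72),seq30),seq24)),(seq34,seq70))).
From seq13 up to that node: 4 branches. From seq23 up to the same node: 6 branches. Total: 4 + 6 = 10.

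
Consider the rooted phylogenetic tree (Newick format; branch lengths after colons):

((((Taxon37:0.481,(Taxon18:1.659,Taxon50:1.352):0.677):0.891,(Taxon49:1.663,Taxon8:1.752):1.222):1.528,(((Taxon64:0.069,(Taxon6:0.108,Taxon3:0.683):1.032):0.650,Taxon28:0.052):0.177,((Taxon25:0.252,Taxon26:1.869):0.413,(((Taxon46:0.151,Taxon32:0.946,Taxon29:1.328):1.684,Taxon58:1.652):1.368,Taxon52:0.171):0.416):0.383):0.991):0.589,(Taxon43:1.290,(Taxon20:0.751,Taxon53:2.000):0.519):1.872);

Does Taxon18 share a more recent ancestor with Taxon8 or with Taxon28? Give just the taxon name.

Taxon8

The MRCA of Taxon18 and Taxon8 subtends ((Taxon37,(Taxon18,Taxon50)),(Taxon49,Taxon8)) (5 taxa).
The MRCA of Taxon18 and Taxon28 subtends (((Taxon37,(Taxon18,Taxon50)),(Taxon49,Taxon8)),(((Taxon64,(Taxon6,Taxon3)),Taxon28),((Taxon25,Taxon26),(((Taxon46,Taxon32,Taxon29),Taxon58),Taxon52)))) (16 taxa).
The first is nested inside the second, so Taxon18 shares a more recent common ancestor with Taxon8.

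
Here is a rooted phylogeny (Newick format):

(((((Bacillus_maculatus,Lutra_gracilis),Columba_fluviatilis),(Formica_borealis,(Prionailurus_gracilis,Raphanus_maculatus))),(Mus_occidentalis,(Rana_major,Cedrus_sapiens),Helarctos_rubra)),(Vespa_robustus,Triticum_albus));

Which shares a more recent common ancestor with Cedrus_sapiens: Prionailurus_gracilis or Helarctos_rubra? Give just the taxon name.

The MRCA of Cedrus_sapiens and Helarctos_rubra subtends (Mus_occidentalis,(Rana_major,Cedrus_sapiens),Helarctos_rubra) (4 taxa).
The MRCA of Cedrus_sapiens and Prionailurus_gracilis subtends ((((Bacillus_maculatus,Lutra_gracilis),Columba_fluviatilis),(Formica_borealis,(Prionailurus_gracilis,Raphanus_maculatus))),(Mus_occidentalis,(Rana_major,Cedrus_sapiens),Helarctos_rubra)) (10 taxa).
The first is nested inside the second, so Cedrus_sapiens shares a more recent common ancestor with Helarctos_rubra.

Helarctos_rubra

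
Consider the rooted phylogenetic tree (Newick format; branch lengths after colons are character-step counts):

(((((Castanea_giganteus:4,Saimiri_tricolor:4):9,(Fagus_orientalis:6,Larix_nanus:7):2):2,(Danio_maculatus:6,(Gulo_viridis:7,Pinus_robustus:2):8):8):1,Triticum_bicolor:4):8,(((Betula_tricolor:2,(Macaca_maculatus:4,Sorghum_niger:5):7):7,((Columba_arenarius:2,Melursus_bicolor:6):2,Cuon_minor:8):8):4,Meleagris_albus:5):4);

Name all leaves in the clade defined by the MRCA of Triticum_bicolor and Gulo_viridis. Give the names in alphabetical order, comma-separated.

Castanea_giganteus, Danio_maculatus, Fagus_orientalis, Gulo_viridis, Larix_nanus, Pinus_robustus, Saimiri_tricolor, Triticum_bicolor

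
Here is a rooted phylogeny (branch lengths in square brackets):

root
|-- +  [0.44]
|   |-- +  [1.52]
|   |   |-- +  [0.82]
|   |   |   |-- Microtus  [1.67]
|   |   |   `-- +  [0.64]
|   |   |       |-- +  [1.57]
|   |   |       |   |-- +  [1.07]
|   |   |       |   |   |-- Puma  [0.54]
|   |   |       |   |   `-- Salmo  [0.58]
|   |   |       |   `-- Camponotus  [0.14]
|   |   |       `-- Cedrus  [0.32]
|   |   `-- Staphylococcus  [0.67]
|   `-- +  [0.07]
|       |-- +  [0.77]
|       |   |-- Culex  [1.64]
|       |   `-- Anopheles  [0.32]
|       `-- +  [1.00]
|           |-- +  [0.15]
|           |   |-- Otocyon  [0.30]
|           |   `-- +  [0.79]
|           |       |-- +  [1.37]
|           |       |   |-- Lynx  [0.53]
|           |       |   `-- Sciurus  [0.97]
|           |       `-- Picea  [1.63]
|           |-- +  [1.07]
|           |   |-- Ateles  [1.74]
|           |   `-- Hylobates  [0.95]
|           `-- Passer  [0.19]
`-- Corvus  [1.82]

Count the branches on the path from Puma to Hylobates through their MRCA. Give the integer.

The MRCA of Puma and Hylobates is the node subtending (((Microtus,(((Puma,Salmo),Camponotus),Cedrus)),Staphylococcus),((Culex,Anopheles),((Otocyon,((Lynx,Sciurus),Picea)),(Ateles,Hylobates),Passer))).
From Puma up to that node: 6 branches. From Hylobates up to the same node: 4 branches. Total: 6 + 4 = 10.

10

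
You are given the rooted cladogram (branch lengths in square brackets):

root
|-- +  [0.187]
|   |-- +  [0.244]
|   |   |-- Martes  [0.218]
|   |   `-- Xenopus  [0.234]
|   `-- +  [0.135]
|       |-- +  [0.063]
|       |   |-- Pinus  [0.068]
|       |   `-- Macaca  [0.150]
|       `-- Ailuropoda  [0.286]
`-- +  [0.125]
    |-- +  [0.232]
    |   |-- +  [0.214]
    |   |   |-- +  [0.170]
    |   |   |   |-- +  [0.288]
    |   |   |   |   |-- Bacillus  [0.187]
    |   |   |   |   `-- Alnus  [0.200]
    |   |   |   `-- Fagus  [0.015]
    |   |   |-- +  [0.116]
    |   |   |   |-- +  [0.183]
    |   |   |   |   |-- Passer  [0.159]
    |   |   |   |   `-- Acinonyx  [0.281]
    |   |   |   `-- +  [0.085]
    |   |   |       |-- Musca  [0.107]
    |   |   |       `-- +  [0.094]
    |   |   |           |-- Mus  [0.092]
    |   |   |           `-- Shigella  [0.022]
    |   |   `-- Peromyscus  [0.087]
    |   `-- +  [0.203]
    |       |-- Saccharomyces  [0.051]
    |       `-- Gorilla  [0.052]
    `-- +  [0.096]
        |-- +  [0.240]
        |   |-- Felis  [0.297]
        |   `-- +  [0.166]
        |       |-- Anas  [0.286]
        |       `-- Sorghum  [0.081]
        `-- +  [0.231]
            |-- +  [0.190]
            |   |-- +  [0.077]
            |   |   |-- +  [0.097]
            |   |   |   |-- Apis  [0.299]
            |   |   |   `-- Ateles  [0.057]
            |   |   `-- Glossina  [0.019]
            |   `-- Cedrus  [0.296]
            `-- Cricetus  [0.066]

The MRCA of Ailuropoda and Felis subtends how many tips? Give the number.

The MRCA of Ailuropoda and Felis is the root, so the clade is the entire tree.
That clade contains 24 terminal taxa: Acinonyx, Ailuropoda, Alnus, Anas, Apis, Ateles, Bacillus, Cedrus, Cricetus, Fagus, Felis, Glossina, Gorilla, Macaca, Martes, Mus, Musca, Passer, Peromyscus, Pinus, Saccharomyces, Shigella, Sorghum, Xenopus.

24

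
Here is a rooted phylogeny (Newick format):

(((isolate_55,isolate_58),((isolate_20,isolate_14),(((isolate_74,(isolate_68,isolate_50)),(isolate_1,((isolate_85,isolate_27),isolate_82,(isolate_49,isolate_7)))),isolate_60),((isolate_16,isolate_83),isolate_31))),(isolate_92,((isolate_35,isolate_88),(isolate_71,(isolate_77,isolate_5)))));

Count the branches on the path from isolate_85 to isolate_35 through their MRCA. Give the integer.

12

The MRCA of isolate_85 and isolate_35 is the root of the tree.
From isolate_85 up to that node: 8 branches. From isolate_35 up to the same node: 4 branches. Total: 8 + 4 = 12.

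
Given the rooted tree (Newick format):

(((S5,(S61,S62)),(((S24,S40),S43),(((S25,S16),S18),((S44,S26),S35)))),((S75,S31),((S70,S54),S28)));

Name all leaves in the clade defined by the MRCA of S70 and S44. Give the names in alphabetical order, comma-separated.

Tracing S70: it sits inside (S70,S54).
Tracing S44: it sits inside (S44,S26).
The smallest clade enclosing both is the whole tree (their MRCA is the root), so the answer is all 17 tips in alphabetical order.

S16, S18, S24, S25, S26, S28, S31, S35, S40, S43, S44, S5, S54, S61, S62, S70, S75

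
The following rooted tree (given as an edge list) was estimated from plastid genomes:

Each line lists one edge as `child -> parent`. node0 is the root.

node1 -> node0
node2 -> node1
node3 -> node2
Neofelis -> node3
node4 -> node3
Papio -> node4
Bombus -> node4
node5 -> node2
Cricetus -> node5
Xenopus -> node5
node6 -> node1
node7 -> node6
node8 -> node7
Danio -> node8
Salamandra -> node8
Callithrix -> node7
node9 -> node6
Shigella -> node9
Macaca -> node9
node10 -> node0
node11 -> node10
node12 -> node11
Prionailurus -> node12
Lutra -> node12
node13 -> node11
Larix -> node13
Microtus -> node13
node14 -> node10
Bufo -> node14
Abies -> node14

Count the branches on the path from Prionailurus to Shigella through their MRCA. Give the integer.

8

The MRCA of Prionailurus and Shigella is the root of the tree.
From Prionailurus up to that node: 4 branches. From Shigella up to the same node: 4 branches. Total: 4 + 4 = 8.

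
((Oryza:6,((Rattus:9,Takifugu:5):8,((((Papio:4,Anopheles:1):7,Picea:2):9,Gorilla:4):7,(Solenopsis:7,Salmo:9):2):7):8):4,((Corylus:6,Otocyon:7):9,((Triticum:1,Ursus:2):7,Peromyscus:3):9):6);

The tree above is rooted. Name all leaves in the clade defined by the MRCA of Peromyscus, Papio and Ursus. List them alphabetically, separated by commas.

Tracing Peromyscus: it sits inside ((Triticum,Ursus),Peromyscus).
Tracing Papio: it sits inside (Papio,Anopheles).
Tracing Ursus: it sits inside (Triticum,Ursus).
The smallest clade enclosing all 3 is the whole tree (their MRCA is the root), so the answer is all 14 tips in alphabetical order.

Anopheles, Corylus, Gorilla, Oryza, Otocyon, Papio, Peromyscus, Picea, Rattus, Salmo, Solenopsis, Takifugu, Triticum, Ursus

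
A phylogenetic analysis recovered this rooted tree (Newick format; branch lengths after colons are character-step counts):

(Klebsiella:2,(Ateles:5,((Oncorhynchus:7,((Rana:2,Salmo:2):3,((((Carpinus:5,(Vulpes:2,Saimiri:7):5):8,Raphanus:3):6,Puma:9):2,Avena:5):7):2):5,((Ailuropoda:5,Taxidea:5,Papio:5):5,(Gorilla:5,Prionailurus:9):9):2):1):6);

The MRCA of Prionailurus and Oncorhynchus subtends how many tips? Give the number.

The MRCA of Prionailurus and Oncorhynchus is the node subtending ((Oncorhynchus,((Rana,Salmo),((((Carpinus,(Vulpes,Saimiri)),Raphanus),Puma),Avena))),((Ailuropoda,Taxidea,Papio),(Gorilla,Prionailurus))).
That clade contains 14 terminal taxa: Ailuropoda, Avena, Carpinus, Gorilla, Oncorhynchus, Papio, Prionailurus, Puma, Rana, Raphanus, Saimiri, Salmo, Taxidea, Vulpes.

14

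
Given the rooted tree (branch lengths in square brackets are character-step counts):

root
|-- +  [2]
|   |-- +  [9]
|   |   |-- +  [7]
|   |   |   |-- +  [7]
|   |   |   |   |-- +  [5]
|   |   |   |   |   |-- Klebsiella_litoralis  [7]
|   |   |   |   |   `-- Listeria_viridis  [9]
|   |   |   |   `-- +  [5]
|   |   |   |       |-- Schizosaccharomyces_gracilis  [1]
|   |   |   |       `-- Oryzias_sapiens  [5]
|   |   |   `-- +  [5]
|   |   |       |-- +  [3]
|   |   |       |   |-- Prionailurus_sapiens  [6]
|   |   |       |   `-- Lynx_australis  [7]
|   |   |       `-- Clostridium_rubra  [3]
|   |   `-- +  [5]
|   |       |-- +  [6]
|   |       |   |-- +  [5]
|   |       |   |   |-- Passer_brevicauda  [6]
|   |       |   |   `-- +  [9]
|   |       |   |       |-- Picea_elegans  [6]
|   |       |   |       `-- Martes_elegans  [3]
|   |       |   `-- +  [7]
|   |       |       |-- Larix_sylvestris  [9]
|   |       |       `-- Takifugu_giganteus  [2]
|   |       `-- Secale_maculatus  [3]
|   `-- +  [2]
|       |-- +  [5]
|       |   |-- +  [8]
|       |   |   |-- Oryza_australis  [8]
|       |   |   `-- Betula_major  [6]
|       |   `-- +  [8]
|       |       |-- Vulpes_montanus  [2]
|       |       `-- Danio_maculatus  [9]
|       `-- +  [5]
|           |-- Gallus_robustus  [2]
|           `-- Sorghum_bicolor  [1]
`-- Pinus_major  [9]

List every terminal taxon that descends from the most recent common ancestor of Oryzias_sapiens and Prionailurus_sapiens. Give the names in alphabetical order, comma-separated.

Clostridium_rubra, Klebsiella_litoralis, Listeria_viridis, Lynx_australis, Oryzias_sapiens, Prionailurus_sapiens, Schizosaccharomyces_gracilis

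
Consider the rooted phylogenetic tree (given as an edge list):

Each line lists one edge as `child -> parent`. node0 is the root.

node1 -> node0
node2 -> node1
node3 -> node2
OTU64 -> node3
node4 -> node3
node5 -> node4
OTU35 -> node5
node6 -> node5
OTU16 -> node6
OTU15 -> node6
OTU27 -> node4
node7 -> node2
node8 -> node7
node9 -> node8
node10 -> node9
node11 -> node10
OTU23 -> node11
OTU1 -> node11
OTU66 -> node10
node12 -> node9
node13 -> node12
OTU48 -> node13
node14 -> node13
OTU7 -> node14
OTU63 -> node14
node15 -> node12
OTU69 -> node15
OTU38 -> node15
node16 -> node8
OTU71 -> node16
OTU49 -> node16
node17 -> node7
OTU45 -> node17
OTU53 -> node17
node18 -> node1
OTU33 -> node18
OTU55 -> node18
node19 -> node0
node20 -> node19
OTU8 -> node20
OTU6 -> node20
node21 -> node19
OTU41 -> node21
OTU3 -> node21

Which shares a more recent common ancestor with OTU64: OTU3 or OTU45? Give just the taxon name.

OTU45

The MRCA of OTU64 and OTU45 subtends ((OTU64,((OTU35,(OTU16,OTU15)),OTU27)),(((((OTU23,OTU1),OTU66),((OTU48,(OTU7,OTU63)),(OTU69,OTU38))),(OTU71,OTU49)),(OTU45,OTU53))) (17 taxa).
The MRCA of OTU64 and OTU3 is the root, subtending the entire tree (23 taxa).
The first is nested inside the second, so OTU64 shares a more recent common ancestor with OTU45.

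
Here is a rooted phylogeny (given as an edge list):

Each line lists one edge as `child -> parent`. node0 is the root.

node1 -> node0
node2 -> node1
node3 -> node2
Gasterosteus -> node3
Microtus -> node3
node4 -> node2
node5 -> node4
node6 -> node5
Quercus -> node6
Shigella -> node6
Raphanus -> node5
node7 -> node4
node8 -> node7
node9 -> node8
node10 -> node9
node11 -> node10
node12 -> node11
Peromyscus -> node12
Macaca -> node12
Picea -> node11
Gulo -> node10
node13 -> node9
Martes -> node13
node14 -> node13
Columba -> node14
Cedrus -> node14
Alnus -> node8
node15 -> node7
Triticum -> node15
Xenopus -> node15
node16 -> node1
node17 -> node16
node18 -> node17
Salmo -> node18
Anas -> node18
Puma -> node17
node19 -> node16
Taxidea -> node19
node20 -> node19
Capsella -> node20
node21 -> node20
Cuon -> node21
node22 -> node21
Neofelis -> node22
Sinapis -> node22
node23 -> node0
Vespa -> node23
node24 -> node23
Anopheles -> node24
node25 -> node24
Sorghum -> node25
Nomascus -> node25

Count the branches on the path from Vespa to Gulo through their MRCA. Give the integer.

10

The MRCA of Vespa and Gulo is the root of the tree.
From Vespa up to that node: 2 branches. From Gulo up to the same node: 8 branches. Total: 2 + 8 = 10.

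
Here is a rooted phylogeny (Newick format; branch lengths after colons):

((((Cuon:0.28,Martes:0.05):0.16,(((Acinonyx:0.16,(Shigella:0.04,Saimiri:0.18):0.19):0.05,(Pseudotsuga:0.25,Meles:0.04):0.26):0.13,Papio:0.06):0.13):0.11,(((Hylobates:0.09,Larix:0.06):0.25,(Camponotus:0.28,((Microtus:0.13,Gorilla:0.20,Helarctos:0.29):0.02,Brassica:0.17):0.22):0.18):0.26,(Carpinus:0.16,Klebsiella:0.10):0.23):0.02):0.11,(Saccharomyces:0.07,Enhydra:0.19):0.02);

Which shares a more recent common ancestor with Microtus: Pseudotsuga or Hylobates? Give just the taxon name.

Hylobates

The MRCA of Microtus and Hylobates subtends ((Hylobates,Larix),(Camponotus,((Microtus,Gorilla,Helarctos),Brassica))) (7 taxa).
The MRCA of Microtus and Pseudotsuga subtends (((Cuon,Martes),(((Acinonyx,(Shigella,Saimiri)),(Pseudotsuga,Meles)),Papio)),(((Hylobates,Larix),(Camponotus,((Microtus,Gorilla,Helarctos),Brassica))),(Carpinus,Klebsiella))) (17 taxa).
The first is nested inside the second, so Microtus shares a more recent common ancestor with Hylobates.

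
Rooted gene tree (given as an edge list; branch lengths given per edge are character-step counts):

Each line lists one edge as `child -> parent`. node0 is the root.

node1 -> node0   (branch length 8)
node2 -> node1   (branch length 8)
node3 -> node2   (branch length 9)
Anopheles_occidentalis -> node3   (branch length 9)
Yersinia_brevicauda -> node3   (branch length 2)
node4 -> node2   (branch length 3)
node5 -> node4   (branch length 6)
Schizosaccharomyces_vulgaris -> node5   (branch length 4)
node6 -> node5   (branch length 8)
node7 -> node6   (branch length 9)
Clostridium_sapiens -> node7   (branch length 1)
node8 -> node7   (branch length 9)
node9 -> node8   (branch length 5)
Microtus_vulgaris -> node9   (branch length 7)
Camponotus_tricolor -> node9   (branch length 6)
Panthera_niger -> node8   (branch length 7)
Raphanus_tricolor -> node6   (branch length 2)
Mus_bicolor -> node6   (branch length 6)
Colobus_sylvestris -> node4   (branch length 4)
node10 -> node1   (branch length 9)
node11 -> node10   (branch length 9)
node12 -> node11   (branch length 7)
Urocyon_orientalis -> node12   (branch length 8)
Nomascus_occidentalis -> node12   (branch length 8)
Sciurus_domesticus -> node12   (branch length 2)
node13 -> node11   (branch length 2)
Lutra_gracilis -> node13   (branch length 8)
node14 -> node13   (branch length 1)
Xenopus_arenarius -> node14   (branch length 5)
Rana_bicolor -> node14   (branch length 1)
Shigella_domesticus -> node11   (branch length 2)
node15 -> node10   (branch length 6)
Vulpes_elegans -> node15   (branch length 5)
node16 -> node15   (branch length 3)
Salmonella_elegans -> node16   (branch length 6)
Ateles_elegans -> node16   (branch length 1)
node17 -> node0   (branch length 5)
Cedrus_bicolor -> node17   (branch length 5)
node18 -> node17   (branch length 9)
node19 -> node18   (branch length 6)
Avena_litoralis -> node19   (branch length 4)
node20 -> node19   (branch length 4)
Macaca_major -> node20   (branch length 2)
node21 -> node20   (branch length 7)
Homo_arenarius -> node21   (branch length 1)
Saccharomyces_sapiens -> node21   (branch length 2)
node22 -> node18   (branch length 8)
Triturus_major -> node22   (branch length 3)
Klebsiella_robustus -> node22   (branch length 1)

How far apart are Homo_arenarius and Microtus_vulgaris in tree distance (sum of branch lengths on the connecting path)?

The path runs Homo_arenarius → … → MRCA → … → Microtus_vulgaris; the MRCA is the root of the tree.
Branch lengths along that path: 1 + 7 + 4 + 6 + 9 + 5 + 8 + 8 + 3 + 6 + 8 + 9 + 9 + 5 + 7 = 95.

95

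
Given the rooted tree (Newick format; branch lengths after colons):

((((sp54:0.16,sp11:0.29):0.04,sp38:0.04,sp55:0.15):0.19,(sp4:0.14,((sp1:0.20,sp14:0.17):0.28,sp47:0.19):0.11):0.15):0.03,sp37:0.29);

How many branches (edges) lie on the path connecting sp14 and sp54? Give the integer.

The MRCA of sp14 and sp54 is the node subtending (((sp54,sp11),sp38,sp55),(sp4,((sp1,sp14),sp47))).
From sp14 up to that node: 4 branches. From sp54 up to the same node: 3 branches. Total: 4 + 3 = 7.

7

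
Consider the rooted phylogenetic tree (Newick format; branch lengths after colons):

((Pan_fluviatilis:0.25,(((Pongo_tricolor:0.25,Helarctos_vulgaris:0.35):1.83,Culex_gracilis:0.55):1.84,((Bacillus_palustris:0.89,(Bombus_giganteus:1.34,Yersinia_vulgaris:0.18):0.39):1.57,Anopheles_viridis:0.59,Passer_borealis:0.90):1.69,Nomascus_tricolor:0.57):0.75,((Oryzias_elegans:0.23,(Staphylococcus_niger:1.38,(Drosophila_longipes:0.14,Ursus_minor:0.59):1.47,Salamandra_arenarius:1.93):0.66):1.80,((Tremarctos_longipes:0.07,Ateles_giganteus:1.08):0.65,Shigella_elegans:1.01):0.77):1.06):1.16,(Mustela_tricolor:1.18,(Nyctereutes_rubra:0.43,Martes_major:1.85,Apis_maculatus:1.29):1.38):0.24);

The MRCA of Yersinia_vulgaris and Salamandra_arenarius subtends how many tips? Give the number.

18

The MRCA of Yersinia_vulgaris and Salamandra_arenarius is the node subtending (Pan_fluviatilis,(((Pongo_tricolor,Helarctos_vulgaris),Culex_gracilis),((Bacillus_palustris,(Bombus_giganteus,Yersinia_vulgaris)),Anopheles_viridis,Passer_borealis),Nomascus_tricolor),((Oryzias_elegans,(Staphylococcus_niger,(Drosophila_longipes,Ursus_minor),Salamandra_arenarius)),((Tremarctos_longipes,Ateles_giganteus),Shigella_elegans))).
That clade contains 18 terminal taxa: Anopheles_viridis, Ateles_giganteus, Bacillus_palustris, Bombus_giganteus, Culex_gracilis, Drosophila_longipes, Helarctos_vulgaris, Nomascus_tricolor, Oryzias_elegans, Pan_fluviatilis, Passer_borealis, Pongo_tricolor, Salamandra_arenarius, Shigella_elegans, Staphylococcus_niger, Tremarctos_longipes, Ursus_minor, Yersinia_vulgaris.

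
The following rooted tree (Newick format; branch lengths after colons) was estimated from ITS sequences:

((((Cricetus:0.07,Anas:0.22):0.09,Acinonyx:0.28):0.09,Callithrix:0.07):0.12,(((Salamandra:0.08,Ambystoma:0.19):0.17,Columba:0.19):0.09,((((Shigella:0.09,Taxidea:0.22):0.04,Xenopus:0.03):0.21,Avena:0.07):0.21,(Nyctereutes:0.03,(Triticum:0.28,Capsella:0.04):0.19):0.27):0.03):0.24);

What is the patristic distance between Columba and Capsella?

The path runs Columba → … → MRCA → … → Capsella; the MRCA is the node subtending (((Salamandra,Ambystoma),Columba),((((Shigella,Taxidea),Xenopus),Avena),(Nyctereutes,(Triticum,Capsella)))).
Branch lengths along that path: 0.19 + 0.09 + 0.03 + 0.27 + 0.19 + 0.04 = 0.81.

0.81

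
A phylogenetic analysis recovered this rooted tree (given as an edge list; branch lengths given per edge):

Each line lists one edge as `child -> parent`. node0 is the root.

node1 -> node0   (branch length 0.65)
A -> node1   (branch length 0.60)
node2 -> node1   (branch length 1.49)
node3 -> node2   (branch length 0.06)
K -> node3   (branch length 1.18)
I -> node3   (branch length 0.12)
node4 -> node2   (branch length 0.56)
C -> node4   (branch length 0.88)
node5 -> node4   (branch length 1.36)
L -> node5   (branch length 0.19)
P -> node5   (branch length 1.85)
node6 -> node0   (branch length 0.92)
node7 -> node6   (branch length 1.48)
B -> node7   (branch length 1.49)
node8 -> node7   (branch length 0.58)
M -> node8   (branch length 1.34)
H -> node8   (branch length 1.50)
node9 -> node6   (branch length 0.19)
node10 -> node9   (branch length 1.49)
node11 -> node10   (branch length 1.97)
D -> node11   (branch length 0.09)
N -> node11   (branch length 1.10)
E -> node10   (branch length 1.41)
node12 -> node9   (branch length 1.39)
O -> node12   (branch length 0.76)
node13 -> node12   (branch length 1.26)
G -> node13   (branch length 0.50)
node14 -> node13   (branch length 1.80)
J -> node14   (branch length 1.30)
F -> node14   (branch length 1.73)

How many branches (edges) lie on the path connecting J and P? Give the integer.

The MRCA of J and P is the root of the tree.
From J up to that node: 6 branches. From P up to the same node: 5 branches. Total: 6 + 5 = 11.

11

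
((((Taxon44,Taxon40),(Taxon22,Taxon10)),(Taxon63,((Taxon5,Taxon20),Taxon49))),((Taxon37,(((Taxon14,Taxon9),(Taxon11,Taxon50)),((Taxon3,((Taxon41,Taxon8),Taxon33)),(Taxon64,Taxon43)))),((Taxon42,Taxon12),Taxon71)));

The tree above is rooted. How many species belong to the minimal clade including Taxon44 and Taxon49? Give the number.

The MRCA of Taxon44 and Taxon49 is the node subtending (((Taxon44,Taxon40),(Taxon22,Taxon10)),(Taxon63,((Taxon5,Taxon20),Taxon49))).
That clade contains 8 terminal taxa: Taxon10, Taxon20, Taxon22, Taxon40, Taxon44, Taxon49, Taxon5, Taxon63.

8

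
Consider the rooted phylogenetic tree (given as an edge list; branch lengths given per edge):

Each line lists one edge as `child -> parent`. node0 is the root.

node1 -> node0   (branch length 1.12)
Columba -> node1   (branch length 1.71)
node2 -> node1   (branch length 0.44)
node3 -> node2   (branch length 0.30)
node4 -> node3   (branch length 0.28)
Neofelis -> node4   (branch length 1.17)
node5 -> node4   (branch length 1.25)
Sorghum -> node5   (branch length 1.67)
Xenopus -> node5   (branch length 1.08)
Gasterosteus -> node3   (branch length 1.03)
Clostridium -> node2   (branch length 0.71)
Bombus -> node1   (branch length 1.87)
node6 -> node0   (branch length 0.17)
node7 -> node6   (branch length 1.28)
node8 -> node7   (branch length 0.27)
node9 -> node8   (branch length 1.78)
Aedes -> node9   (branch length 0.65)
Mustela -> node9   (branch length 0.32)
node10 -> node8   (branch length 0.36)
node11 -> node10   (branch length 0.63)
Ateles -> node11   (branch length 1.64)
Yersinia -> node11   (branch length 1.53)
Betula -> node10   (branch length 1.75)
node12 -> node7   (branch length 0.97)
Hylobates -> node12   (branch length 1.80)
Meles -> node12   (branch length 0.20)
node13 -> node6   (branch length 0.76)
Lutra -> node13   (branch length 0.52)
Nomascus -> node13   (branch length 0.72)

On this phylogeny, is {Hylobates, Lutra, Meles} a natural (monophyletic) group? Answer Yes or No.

No

The MRCA of the listed taxa subtends ((((Aedes,Mustela),((Ateles,Yersinia),Betula)),(Hylobates,Meles)),(Lutra,Nomascus)).
That clade also contains Aedes, Ateles, Betula, Mustela, Nomascus, Yersinia, which are not in the proposed group, so the group is not monophyletic.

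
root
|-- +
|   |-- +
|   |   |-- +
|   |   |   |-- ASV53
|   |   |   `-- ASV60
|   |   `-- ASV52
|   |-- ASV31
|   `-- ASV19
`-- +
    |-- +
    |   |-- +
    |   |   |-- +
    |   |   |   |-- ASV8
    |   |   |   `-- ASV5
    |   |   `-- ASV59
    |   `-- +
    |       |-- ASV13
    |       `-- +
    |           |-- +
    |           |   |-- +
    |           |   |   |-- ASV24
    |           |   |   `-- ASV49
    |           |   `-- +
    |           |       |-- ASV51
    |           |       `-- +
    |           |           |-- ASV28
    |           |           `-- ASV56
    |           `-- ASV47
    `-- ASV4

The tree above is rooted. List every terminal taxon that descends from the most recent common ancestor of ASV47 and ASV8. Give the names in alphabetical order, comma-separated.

ASV13, ASV24, ASV28, ASV47, ASV49, ASV5, ASV51, ASV56, ASV59, ASV8

Tracing ASV47: it sits inside (((ASV24,ASV49),(ASV51,(ASV28,ASV56))),ASV47).
Tracing ASV8: it sits inside (ASV8,ASV5).
The smallest clade enclosing both is (((ASV8,ASV5),ASV59),(ASV13,(((ASV24,ASV49),(ASV51,(ASV28,ASV56))),ASV47))); the answer is its 10 terminal taxa in alphabetical order.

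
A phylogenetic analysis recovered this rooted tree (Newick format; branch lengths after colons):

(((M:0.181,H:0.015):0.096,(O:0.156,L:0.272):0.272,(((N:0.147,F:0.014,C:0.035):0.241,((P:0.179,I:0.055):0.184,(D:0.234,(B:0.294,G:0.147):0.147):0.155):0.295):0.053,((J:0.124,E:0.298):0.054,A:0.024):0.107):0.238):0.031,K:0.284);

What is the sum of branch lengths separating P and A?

The path runs P → … → MRCA → … → A; the MRCA is the node subtending (((N,F,C),((P,I),(D,(B,G)))),((J,E),A)).
Branch lengths along that path: 0.179 + 0.184 + 0.295 + 0.053 + 0.107 + 0.024 = 0.842.

0.842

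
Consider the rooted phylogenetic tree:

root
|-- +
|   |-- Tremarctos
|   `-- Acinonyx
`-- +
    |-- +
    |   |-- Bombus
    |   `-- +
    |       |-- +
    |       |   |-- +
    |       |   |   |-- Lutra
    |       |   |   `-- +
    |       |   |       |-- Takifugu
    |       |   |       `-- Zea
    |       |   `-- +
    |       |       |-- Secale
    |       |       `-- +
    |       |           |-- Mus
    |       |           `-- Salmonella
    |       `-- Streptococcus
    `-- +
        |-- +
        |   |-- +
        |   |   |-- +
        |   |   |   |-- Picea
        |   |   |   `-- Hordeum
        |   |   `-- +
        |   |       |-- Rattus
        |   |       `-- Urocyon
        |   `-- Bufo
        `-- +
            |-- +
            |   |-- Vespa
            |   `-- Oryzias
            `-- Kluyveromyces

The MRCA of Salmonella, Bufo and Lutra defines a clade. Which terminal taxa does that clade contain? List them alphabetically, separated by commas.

Bombus, Bufo, Hordeum, Kluyveromyces, Lutra, Mus, Oryzias, Picea, Rattus, Salmonella, Secale, Streptococcus, Takifugu, Urocyon, Vespa, Zea

Tracing Salmonella: it sits inside (Mus,Salmonella).
Tracing Bufo: it sits inside (((Picea,Hordeum),(Rattus,Urocyon)),Bufo).
Tracing Lutra: it sits inside (Lutra,(Takifugu,Zea)).
The smallest clade enclosing all 3 is ((Bombus,(((Lutra,(Takifugu,Zea)),(Secale,(Mus,Salmonella))),Streptococcus)),((((Picea,Hordeum),(Rattus,Urocyon)),Bufo),((Vespa,Oryzias),Kluyveromyces))); the answer is its 16 terminal taxa in alphabetical order.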